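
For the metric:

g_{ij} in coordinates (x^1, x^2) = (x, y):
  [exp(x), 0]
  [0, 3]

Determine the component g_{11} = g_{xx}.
With x^1 = x, x^2 = y, g_{11} = g_{xx} is the row-1, column-1 entry of the matrix.
g_{11} = exp(x)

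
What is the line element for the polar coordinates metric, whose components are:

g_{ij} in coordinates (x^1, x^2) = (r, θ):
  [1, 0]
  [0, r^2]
ds^2 = g_{ij} dx^i dx^j; only the non-zero components contribute.
ds^2 = dr^2 + r^2 dθ^2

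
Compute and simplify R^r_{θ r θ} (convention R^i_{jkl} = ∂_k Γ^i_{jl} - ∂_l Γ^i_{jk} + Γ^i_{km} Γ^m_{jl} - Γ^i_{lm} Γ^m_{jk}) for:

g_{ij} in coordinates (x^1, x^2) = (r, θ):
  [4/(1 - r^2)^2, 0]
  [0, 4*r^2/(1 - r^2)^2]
Non-zero Christoffel symbols (Γ^k_{ij} = Γ^k_{ji}):
Γ^r_{r r} = 2*r/(1 - r^2)
Γ^r_{θ θ} = (r^3 + r)/(r^2 - 1)
Γ^θ_{r θ} = (-r^2 - 1)/(r^3 - r)
R^r_{θ r θ} = ∂_r Γ^r_{θ θ} - ∂_θ Γ^r_{θ r} + Γ^r_{r m} Γ^m_{θ θ} - Γ^r_{θ m} Γ^m_{θ r}
  = ((r^4 - 4*r^2 - 1)/(r^2 - 1)^2) - (0) + (-2*r^2*(r^2 + 1)/(r^2 - 1)^2) - (-(r^2 + 1)^2/(r^2 - 1)^2) = -4*r^2/(r^2 - 1)^2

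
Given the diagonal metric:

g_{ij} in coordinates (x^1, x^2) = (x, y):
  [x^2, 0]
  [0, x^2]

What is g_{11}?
With x^1 = x, x^2 = y, g_{11} = g_{xx} is the row-1, column-1 entry of the matrix.
g_{11} = x^2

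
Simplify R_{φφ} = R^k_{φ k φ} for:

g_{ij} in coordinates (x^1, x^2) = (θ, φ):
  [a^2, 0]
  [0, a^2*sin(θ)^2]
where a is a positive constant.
Non-zero Christoffel symbols (Γ^k_{ij} = Γ^k_{ji}):
Γ^θ_{φ φ} = -sin(2*θ)/2
Γ^φ_{θ φ} = 1/tan(θ)
R^θ_{φ θ φ} = ∂_θ Γ^θ_{φ φ} - ∂_φ Γ^θ_{φ θ} + Γ^θ_{θ m} Γ^m_{φ φ} - Γ^θ_{φ m} Γ^m_{φ θ}
  = (-cos(2*θ)) - (0) + (0) - (-cos(θ)^2) = sin(θ)^2
R^φ_{φ φ φ} = 0 (a repeated index in an antisymmetric pair)
R_{φφ} = R^θ_{φ θ φ} + R^φ_{φ φ φ} = (sin(θ)^2) + (0) = sin(θ)^2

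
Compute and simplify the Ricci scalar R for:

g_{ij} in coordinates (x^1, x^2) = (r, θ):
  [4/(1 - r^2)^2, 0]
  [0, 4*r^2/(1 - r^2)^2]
Non-zero Christoffel symbols (Γ^k_{ij} = Γ^k_{ji}):
Γ^r_{r r} = 2*r/(1 - r^2)
Γ^r_{θ θ} = (r^3 + r)/(r^2 - 1)
Γ^θ_{r θ} = (-r^2 - 1)/(r^3 - r)
Ricci tensor (R_{ij} = R^k_{ikj}): R_{rr} = -4/(r^2 - 1)^2, R_{rθ} = 0, R_{θθ} = -4*r^2/(r^2 - 1)^2
Inverse metric: g^{rr} = (1 - r^2)^2/4, g^{θθ} = (1 - r^2)^2/(4*r^2)
R = g^{ij} R_{ij} = ((1 - r^2)^2/4)(-4/(r^2 - 1)^2) + ((1 - r^2)^2/(4*r^2))(-4*r^2/(r^2 - 1)^2) = -2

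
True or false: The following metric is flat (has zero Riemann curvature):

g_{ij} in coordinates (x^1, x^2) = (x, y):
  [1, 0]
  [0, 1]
All metric components are constant, so every Christoffel symbol vanishes and R^i_{jkl} = 0.
True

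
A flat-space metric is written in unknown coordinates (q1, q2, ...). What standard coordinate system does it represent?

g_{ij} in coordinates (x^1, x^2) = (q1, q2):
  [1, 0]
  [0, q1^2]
The line element ds^2 = dq1^2 + q1^2 dq2^2 is dr^2 + r^2 dθ^2 with q1 = r, q2 = θ.
polar coordinates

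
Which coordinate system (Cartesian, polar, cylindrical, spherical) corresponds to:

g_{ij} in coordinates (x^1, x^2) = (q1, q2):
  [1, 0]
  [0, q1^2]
The line element ds^2 = dq1^2 + q1^2 dq2^2 is dr^2 + r^2 dθ^2 with q1 = r, q2 = θ.
polar coordinates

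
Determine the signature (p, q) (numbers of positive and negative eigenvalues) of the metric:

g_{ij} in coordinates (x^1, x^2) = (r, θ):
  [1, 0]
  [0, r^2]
The metric is diagonal, so its eigenvalues are the diagonal entries: 1, r^2 (at a generic point, where coordinate-dependent entries are positive).
2 positive, 0 negative.
(2, 0) - Riemannian (positive definite)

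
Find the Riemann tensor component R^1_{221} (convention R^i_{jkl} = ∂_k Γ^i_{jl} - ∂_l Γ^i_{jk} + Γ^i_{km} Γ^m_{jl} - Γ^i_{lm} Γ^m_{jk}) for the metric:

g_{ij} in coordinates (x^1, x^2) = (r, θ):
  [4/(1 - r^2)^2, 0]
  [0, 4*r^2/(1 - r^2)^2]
Non-zero Christoffel symbols (Γ^k_{ij} = Γ^k_{ji}):
Γ^r_{r r} = 2*r/(1 - r^2)
Γ^r_{θ θ} = (r^3 + r)/(r^2 - 1)
Γ^θ_{r θ} = (-r^2 - 1)/(r^3 - r)
R^r_{θ θ r} = ∂_θ Γ^r_{θ r} - ∂_r Γ^r_{θ θ} + Γ^r_{θ m} Γ^m_{θ r} - Γ^r_{r m} Γ^m_{θ θ}
  = (0) - ((r^4 - 4*r^2 - 1)/(r^2 - 1)^2) + (-(r^2 + 1)^2/(r^2 - 1)^2) - (-2*r^2*(r^2 + 1)/(r^2 - 1)^2) = 4*r^2/(r^2 - 1)^2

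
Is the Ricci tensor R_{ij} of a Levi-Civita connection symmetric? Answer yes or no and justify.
R_{ij} = R^k_{ikj}; the pair symmetry R_{kilj} = R_{ljki} gives R_{ij} = R_{ji}.
Yes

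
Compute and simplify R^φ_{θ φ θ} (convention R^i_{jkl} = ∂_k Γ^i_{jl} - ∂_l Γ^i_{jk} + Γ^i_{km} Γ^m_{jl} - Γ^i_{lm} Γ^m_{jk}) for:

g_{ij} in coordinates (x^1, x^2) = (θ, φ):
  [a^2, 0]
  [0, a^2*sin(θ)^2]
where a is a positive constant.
Non-zero Christoffel symbols (Γ^k_{ij} = Γ^k_{ji}):
Γ^θ_{φ φ} = -sin(2*θ)/2
Γ^φ_{θ φ} = 1/tan(θ)
R^φ_{θ φ θ} = ∂_φ Γ^φ_{θ θ} - ∂_θ Γ^φ_{θ φ} + Γ^φ_{φ m} Γ^m_{θ θ} - Γ^φ_{θ m} Γ^m_{θ φ}
  = (0) - (-1/sin(θ)^2) + (0) - (1/tan(θ)^2) = 1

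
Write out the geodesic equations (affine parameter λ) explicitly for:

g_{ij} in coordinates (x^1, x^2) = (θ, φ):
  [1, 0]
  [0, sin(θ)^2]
Geodesic equation: d^2x^k/dλ^2 + Γ^k_{ij} (dx^i/dλ)(dx^j/dλ) = 0.
Non-zero Christoffel symbols:
Γ^θ_{φ φ} = -sin(2*θ)/2
Γ^φ_{θ φ} = 1/tan(θ)
Substituting (the symmetric pair Γ^k_{ij}, Γ^k_{ji} combines into a factor 2):
d^2θ/dλ^2 - (sin(2*θ)/2) (dφ/dλ)^2 = 0
d^2φ/dλ^2 + (2/tan(θ)) (dθ/dλ)(dφ/dλ) = 0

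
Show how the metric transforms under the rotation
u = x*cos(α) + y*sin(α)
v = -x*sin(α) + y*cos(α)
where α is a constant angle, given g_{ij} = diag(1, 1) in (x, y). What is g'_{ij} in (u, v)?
Invert the transformation: x = u*cos(α) - v*sin(α), y = u*sin(α) + v*cos(α)
g'_{ij} = (∂x^k/∂x'^i)(∂x^l/∂x'^j) g_{kl}; with g_{kl} = δ_{kl} this is Σ_k (∂x^k/∂x'^i)(∂x^k/∂x'^j).
Jacobian: ∂x/∂u = cos(α), ∂x/∂v = -sin(α), ∂y/∂u = sin(α), ∂y/∂v = cos(α)
g'_{uu} = (cos(α))(cos(α)) + (sin(α))(sin(α)) = 1
g'_{uv} = (cos(α))(-sin(α)) + (sin(α))(cos(α)) = 0
g'_{vv} = (-sin(α))(-sin(α)) + (cos(α))(cos(α)) = 1
g'_{ij} = diag(1, 1)
The Euclidean metric is invariant under rotations.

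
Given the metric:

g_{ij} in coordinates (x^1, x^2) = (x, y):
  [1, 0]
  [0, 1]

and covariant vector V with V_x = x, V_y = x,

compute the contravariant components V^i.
Inverse metric (diagonal): g^{xx} = 1, g^{yy} = 1
V^i = g^{ij} V_j:
V^x = (1)(x) + (0)(x) = x
V^y = (0)(x) + (1)(x) = x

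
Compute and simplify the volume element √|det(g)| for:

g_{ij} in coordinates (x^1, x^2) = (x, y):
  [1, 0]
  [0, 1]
det(g) = 1
√|det(g)| = 1
Volume element: dV = 1 dx dy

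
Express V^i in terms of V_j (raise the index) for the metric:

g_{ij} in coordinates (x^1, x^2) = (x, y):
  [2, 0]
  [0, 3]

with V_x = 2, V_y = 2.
Inverse metric (diagonal): g^{xx} = 1/2, g^{yy} = 1/3
V^i = g^{ij} V_j:
V^x = (1/2)(2) + (0)(2) = 1
V^y = (0)(2) + (1/3)(2) = 2/3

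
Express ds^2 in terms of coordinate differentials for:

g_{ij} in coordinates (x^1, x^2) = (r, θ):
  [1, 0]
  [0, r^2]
ds^2 = g_{ij} dx^i dx^j; only the non-zero components contribute.
ds^2 = dr^2 + r^2 dθ^2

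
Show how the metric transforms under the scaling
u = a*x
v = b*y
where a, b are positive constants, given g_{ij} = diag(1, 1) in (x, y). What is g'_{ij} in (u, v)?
Invert the transformation: x = u/a, y = v/b
g'_{ij} = (∂x^k/∂x'^i)(∂x^l/∂x'^j) g_{kl}; with g_{kl} = δ_{kl} this is Σ_k (∂x^k/∂x'^i)(∂x^k/∂x'^j).
Jacobian: ∂x/∂u = 1/a, ∂x/∂v = 0, ∂y/∂u = 0, ∂y/∂v = 1/b
g'_{uu} = (1/a)(1/a) + (0)(0) = 1/a^2
g'_{uv} = (1/a)(0) + (0)(1/b) = 0
g'_{vv} = (0)(0) + (1/b)(1/b) = 1/b^2
g'_{ij} = diag(1/a^2, 1/b^2)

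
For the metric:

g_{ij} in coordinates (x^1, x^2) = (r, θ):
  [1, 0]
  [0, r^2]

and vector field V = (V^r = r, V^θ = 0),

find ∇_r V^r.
Non-zero Christoffel symbols:
Γ^r_{θ θ} = -r
Γ^θ_{r θ} = 1/r
∇_r V^r = ∂_r V^r + Γ^r_{r j} V^j
  = (1) + (0)(r) + (0)(0)
  = 1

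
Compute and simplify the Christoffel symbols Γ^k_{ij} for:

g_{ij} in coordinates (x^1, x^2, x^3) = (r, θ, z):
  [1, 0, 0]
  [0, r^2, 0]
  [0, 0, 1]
Using Γ^k_{ij} = (1/2) g^{km} (∂_i g_{mj} + ∂_j g_{mi} - ∂_m g_{ij}); the metric is diagonal, so only the m = k term contributes.
Non-zero symbols (using the symmetry Γ^k_{ij} = Γ^k_{ji}):
Γ^r_{θ θ} = (1/2) g^{rr} (∂_θ g_{rθ} + ∂_θ g_{rθ} - ∂_r g_{θθ}) = (1/2)(1)((0) + (0) - (2*r)) = -r
Γ^θ_{r θ} = (1/2) g^{θθ} (∂_r g_{θθ} + ∂_θ g_{θr} - ∂_θ g_{rθ}) = (1/2)(1/r^2)((2*r) + (0) - (0)) = 1/r
All other Christoffel symbols are zero.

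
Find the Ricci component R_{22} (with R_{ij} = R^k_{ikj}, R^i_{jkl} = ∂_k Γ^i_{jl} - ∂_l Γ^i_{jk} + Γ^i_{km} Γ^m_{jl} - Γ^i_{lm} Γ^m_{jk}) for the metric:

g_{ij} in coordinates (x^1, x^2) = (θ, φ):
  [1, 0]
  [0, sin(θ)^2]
Non-zero Christoffel symbols (Γ^k_{ij} = Γ^k_{ji}):
Γ^θ_{φ φ} = -sin(2*θ)/2
Γ^φ_{θ φ} = 1/tan(θ)
R^θ_{φ θ φ} = ∂_θ Γ^θ_{φ φ} - ∂_φ Γ^θ_{φ θ} + Γ^θ_{θ m} Γ^m_{φ φ} - Γ^θ_{φ m} Γ^m_{φ θ}
  = (-cos(2*θ)) - (0) + (0) - (-cos(θ)^2) = sin(θ)^2
R^φ_{φ φ φ} = 0 (a repeated index in an antisymmetric pair)
R_{φφ} = R^θ_{φ θ φ} + R^φ_{φ φ φ} = (sin(θ)^2) + (0) = sin(θ)^2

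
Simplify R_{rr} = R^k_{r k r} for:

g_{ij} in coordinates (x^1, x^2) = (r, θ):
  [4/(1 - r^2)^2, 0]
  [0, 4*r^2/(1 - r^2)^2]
Non-zero Christoffel symbols (Γ^k_{ij} = Γ^k_{ji}):
Γ^r_{r r} = 2*r/(1 - r^2)
Γ^r_{θ θ} = (r^3 + r)/(r^2 - 1)
Γ^θ_{r θ} = (-r^2 - 1)/(r^3 - r)
R^r_{r r r} = 0 (a repeated index in an antisymmetric pair)
R^θ_{r θ r} = ∂_θ Γ^θ_{r r} - ∂_r Γ^θ_{r θ} + Γ^θ_{θ m} Γ^m_{r r} - Γ^θ_{r m} Γ^m_{r θ}
  = (0) - ((r^4 + 4*r^2 - 1)/(r^3 - r)^2) + (2*(r^2 + 1)/(r^2 - 1)^2) - ((r^2 + 1)^2/(r^3 - r)^2) = -4/(r^2 - 1)^2
R_{rr} = R^r_{r r r} + R^θ_{r θ r} = (0) + (-4/(r^2 - 1)^2) = -4/(r^2 - 1)^2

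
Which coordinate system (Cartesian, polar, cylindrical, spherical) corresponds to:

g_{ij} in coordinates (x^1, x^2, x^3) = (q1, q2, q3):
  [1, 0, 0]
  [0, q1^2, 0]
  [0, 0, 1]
The line element ds^2 = dq1^2 + q1^2 dq2^2 + dq3^2 is dr^2 + r^2 dθ^2 + dz^2 with q1 = r, q2 = θ, q3 = z.
cylindrical coordinates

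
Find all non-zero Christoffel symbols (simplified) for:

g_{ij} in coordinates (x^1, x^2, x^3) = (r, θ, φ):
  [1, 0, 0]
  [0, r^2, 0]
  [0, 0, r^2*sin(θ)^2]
Using Γ^k_{ij} = (1/2) g^{km} (∂_i g_{mj} + ∂_j g_{mi} - ∂_m g_{ij}); the metric is diagonal, so only the m = k term contributes.
Non-zero symbols (using the symmetry Γ^k_{ij} = Γ^k_{ji}):
Γ^r_{θ θ} = (1/2) g^{rr} (∂_θ g_{rθ} + ∂_θ g_{rθ} - ∂_r g_{θθ}) = (1/2)(1)((0) + (0) - (2*r)) = -r
Γ^r_{φ φ} = (1/2) g^{rr} (∂_φ g_{rφ} + ∂_φ g_{rφ} - ∂_r g_{φφ}) = (1/2)(1)((0) + (0) - (2*r*sin(θ)^2)) = -r*sin(θ)^2
Γ^θ_{r θ} = (1/2) g^{θθ} (∂_r g_{θθ} + ∂_θ g_{θr} - ∂_θ g_{rθ}) = (1/2)(1/r^2)((2*r) + (0) - (0)) = 1/r
Γ^θ_{φ φ} = (1/2) g^{θθ} (∂_φ g_{θφ} + ∂_φ g_{θφ} - ∂_θ g_{φφ}) = (1/2)(1/r^2)((0) + (0) - (r^2*sin(2*θ))) = -sin(2*θ)/2
Γ^φ_{r φ} = (1/2) g^{φφ} (∂_r g_{φφ} + ∂_φ g_{φr} - ∂_φ g_{rφ}) = (1/2)(1/(r^2*sin(θ)^2))((2*r*sin(θ)^2) + (0) - (0)) = 1/r
Γ^φ_{θ φ} = (1/2) g^{φφ} (∂_θ g_{φφ} + ∂_φ g_{φθ} - ∂_φ g_{θφ}) = (1/2)(1/(r^2*sin(θ)^2))((r^2*sin(2*θ)) + (0) - (0)) = 1/tan(θ)
All other Christoffel symbols are zero.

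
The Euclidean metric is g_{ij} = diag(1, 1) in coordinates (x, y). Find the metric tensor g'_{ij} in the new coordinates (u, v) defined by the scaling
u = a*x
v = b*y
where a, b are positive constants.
Invert the transformation: x = u/a, y = v/b
g'_{ij} = (∂x^k/∂x'^i)(∂x^l/∂x'^j) g_{kl}; with g_{kl} = δ_{kl} this is Σ_k (∂x^k/∂x'^i)(∂x^k/∂x'^j).
Jacobian: ∂x/∂u = 1/a, ∂x/∂v = 0, ∂y/∂u = 0, ∂y/∂v = 1/b
g'_{uu} = (1/a)(1/a) + (0)(0) = 1/a^2
g'_{uv} = (1/a)(0) + (0)(1/b) = 0
g'_{vv} = (0)(0) + (1/b)(1/b) = 1/b^2
g'_{ij} = diag(1/a^2, 1/b^2)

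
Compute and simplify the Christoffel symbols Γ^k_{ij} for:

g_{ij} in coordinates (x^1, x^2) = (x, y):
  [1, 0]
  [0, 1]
Using Γ^k_{ij} = (1/2) g^{km} (∂_i g_{mj} + ∂_j g_{mi} - ∂_m g_{ij}); the metric is diagonal, so only the m = k term contributes.
Every metric component is constant, so all ∂_m g_{ij} = 0 and every Christoffel symbol vanishes.
All Christoffel symbols are zero.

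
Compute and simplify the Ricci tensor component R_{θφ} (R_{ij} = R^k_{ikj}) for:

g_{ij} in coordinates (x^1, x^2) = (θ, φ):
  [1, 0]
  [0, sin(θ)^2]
Non-zero Christoffel symbols (Γ^k_{ij} = Γ^k_{ji}):
Γ^θ_{φ φ} = -sin(2*θ)/2
Γ^φ_{θ φ} = 1/tan(θ)
R^θ_{θ θ φ} = 0 (a repeated index in an antisymmetric pair)
R^φ_{θ φ φ} = 0 (a repeated index in an antisymmetric pair)
R_{θφ} = R^θ_{θ θ φ} + R^φ_{θ φ φ} = (0) + (0) = 0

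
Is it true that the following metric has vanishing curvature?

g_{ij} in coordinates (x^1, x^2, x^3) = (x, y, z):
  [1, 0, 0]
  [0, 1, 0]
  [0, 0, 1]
All metric components are constant, so every Christoffel symbol vanishes and R^i_{jkl} = 0.
Yes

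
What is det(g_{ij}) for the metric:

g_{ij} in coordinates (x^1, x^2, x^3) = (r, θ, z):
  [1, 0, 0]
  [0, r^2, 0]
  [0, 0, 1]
Diagonal metric: det(g) = g_{11}·g_{22}·g_{33}
= (1)·(r^2)·(1)
det(g) = r^2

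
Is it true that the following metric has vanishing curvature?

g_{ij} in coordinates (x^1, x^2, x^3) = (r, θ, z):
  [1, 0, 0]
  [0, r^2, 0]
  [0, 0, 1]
Non-zero Christoffel symbols:
Γ^r_{θ θ} = -r
Γ^θ_{r θ} = 1/r
Ricci tensor: R_{rr} = 0, R_{rθ} = 0, R_{rz} = 0, R_{θθ} = 0, R_{θz} = 0, R_{zz} = 0
All R_{ij} vanish; in 3 dimensions the Riemann tensor is fully determined by the Ricci tensor, so R^i_{jkl} = 0: the metric is flat (curvilinear coordinates on flat space).
Yes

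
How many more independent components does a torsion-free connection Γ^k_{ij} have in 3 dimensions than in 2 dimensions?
Independent components in n dimensions: n × n(n+1)/2 = n^2(n+1)/2.
3D: 3 × 6 = 18
2D: 2 × 3 = 6
Difference = 18 - 6 = 12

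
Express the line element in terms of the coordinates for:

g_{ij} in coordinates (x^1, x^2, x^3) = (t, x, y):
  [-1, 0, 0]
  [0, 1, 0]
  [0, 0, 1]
ds^2 = g_{ij} dx^i dx^j; only the non-zero components contribute.
ds^2 = -dt^2 + dx^2 + dy^2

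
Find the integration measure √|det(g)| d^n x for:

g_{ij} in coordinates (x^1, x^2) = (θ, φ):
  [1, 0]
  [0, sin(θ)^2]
det(g) = sin(θ)^2
√|det(g)| = sin(θ) (taking 0 < θ < π so that |sin(θ)| = sin(θ))
Volume element: dV = sin(θ) dθ dφ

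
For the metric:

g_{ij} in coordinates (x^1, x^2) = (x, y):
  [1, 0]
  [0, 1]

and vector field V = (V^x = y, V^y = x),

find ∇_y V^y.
All Christoffel symbols are zero.
∇_y V^y = ∂_y V^y + Γ^y_{y j} V^j
  = (0) + (0)(y) + (0)(x)
  = 0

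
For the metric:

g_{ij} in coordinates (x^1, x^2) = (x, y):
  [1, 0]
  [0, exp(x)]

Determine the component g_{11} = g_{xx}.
With x^1 = x, x^2 = y, g_{11} = g_{xx} is the row-1, column-1 entry of the matrix.
g_{11} = 1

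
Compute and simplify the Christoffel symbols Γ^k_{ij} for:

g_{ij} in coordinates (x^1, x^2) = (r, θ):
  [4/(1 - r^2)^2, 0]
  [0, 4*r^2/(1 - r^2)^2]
Using Γ^k_{ij} = (1/2) g^{km} (∂_i g_{mj} + ∂_j g_{mi} - ∂_m g_{ij}); the metric is diagonal, so only the m = k term contributes.
Non-zero symbols (using the symmetry Γ^k_{ij} = Γ^k_{ji}):
Γ^r_{r r} = (1/2) g^{rr} (∂_r g_{rr} + ∂_r g_{rr} - ∂_r g_{rr}) = (1/2)((1 - r^2)^2/4)((16*r/(1 - r^2)^3) + (16*r/(1 - r^2)^3) - (16*r/(1 - r^2)^3)) = 2*r/(1 - r^2)
Γ^r_{θ θ} = (1/2) g^{rr} (∂_θ g_{rθ} + ∂_θ g_{rθ} - ∂_r g_{θθ}) = (1/2)((1 - r^2)^2/4)((0) + (0) - (-8*(r^3 + r)/(r^2 - 1)^3)) = (r^3 + r)/(r^2 - 1)
Γ^θ_{r θ} = (1/2) g^{θθ} (∂_r g_{θθ} + ∂_θ g_{θr} - ∂_θ g_{rθ}) = (1/2)((1 - r^2)^2/(4*r^2))((-8*(r^3 + r)/(r^2 - 1)^3) + (0) - (0)) = (-r^2 - 1)/(r^3 - r)
All other Christoffel symbols are zero.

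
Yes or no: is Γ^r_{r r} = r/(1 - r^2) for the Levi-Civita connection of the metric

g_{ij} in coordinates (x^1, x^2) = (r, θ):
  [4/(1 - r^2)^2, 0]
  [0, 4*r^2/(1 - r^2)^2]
Γ^r_{r r} = (1/2) g^{rr} (∂_r g_{rr} + ∂_r g_{rr} - ∂_r g_{rr}) = (1/2)((1 - r^2)^2/4)((16*r/(1 - r^2)^3) + (16*r/(1 - r^2)^3) - (16*r/(1 - r^2)^3)) = 2*r/(1 - r^2)
This differs from the proposed value r/(1 - r^2).
No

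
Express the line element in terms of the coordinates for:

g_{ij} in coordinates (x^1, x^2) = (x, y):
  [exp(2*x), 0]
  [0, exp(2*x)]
ds^2 = g_{ij} dx^i dx^j; only the non-zero components contribute.
ds^2 = exp(2*x) dx^2 + exp(2*x) dy^2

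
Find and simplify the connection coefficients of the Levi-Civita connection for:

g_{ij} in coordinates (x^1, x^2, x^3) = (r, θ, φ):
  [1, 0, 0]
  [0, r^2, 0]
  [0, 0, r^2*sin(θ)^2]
Using Γ^k_{ij} = (1/2) g^{km} (∂_i g_{mj} + ∂_j g_{mi} - ∂_m g_{ij}); the metric is diagonal, so only the m = k term contributes.
Non-zero symbols (using the symmetry Γ^k_{ij} = Γ^k_{ji}):
Γ^r_{θ θ} = (1/2) g^{rr} (∂_θ g_{rθ} + ∂_θ g_{rθ} - ∂_r g_{θθ}) = (1/2)(1)((0) + (0) - (2*r)) = -r
Γ^r_{φ φ} = (1/2) g^{rr} (∂_φ g_{rφ} + ∂_φ g_{rφ} - ∂_r g_{φφ}) = (1/2)(1)((0) + (0) - (2*r*sin(θ)^2)) = -r*sin(θ)^2
Γ^θ_{r θ} = (1/2) g^{θθ} (∂_r g_{θθ} + ∂_θ g_{θr} - ∂_θ g_{rθ}) = (1/2)(1/r^2)((2*r) + (0) - (0)) = 1/r
Γ^θ_{φ φ} = (1/2) g^{θθ} (∂_φ g_{θφ} + ∂_φ g_{θφ} - ∂_θ g_{φφ}) = (1/2)(1/r^2)((0) + (0) - (r^2*sin(2*θ))) = -sin(2*θ)/2
Γ^φ_{r φ} = (1/2) g^{φφ} (∂_r g_{φφ} + ∂_φ g_{φr} - ∂_φ g_{rφ}) = (1/2)(1/(r^2*sin(θ)^2))((2*r*sin(θ)^2) + (0) - (0)) = 1/r
Γ^φ_{θ φ} = (1/2) g^{φφ} (∂_θ g_{φφ} + ∂_φ g_{φθ} - ∂_φ g_{θφ}) = (1/2)(1/(r^2*sin(θ)^2))((r^2*sin(2*θ)) + (0) - (0)) = 1/tan(θ)
All other Christoffel symbols are zero.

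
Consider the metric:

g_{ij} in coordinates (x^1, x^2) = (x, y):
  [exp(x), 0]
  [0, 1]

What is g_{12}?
With x^1 = x, x^2 = y, g_{12} = g_{xy} is the row-1, column-2 entry of the matrix.
g_{12} = 0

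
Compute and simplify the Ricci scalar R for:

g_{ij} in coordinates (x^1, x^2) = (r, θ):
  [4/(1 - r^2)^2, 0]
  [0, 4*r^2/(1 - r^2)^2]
Non-zero Christoffel symbols (Γ^k_{ij} = Γ^k_{ji}):
Γ^r_{r r} = 2*r/(1 - r^2)
Γ^r_{θ θ} = (r^3 + r)/(r^2 - 1)
Γ^θ_{r θ} = (-r^2 - 1)/(r^3 - r)
Ricci tensor (R_{ij} = R^k_{ikj}): R_{rr} = -4/(r^2 - 1)^2, R_{rθ} = 0, R_{θθ} = -4*r^2/(r^2 - 1)^2
Inverse metric: g^{rr} = (1 - r^2)^2/4, g^{θθ} = (1 - r^2)^2/(4*r^2)
R = g^{ij} R_{ij} = ((1 - r^2)^2/4)(-4/(r^2 - 1)^2) + ((1 - r^2)^2/(4*r^2))(-4*r^2/(r^2 - 1)^2) = -2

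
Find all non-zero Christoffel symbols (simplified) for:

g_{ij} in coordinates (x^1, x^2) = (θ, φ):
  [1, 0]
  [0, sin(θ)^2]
Using Γ^k_{ij} = (1/2) g^{km} (∂_i g_{mj} + ∂_j g_{mi} - ∂_m g_{ij}); the metric is diagonal, so only the m = k term contributes.
Non-zero symbols (using the symmetry Γ^k_{ij} = Γ^k_{ji}):
Γ^θ_{φ φ} = (1/2) g^{θθ} (∂_φ g_{θφ} + ∂_φ g_{θφ} - ∂_θ g_{φφ}) = (1/2)(1)((0) + (0) - (sin(2*θ))) = -sin(2*θ)/2
Γ^φ_{θ φ} = (1/2) g^{φφ} (∂_θ g_{φφ} + ∂_φ g_{φθ} - ∂_φ g_{θφ}) = (1/2)(1/sin(θ)^2)((sin(2*θ)) + (0) - (0)) = 1/tan(θ)
All other Christoffel symbols are zero.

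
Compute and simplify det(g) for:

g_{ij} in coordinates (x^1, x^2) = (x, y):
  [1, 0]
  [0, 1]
For a 2×2 metric: det(g) = g_{11}·g_{22} - g_{12}·g_{21}
= (1)·(1) - (0)·(0)
= 1 - 0
det(g) = 1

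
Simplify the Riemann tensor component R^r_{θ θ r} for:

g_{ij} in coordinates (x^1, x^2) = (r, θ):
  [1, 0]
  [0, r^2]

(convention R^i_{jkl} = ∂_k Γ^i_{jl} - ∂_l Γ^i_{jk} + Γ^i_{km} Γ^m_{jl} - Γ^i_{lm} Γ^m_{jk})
Non-zero Christoffel symbols (Γ^k_{ij} = Γ^k_{ji}):
Γ^r_{θ θ} = -r
Γ^θ_{r θ} = 1/r
R^r_{θ θ r} = ∂_θ Γ^r_{θ r} - ∂_r Γ^r_{θ θ} + Γ^r_{θ m} Γ^m_{θ r} - Γ^r_{r m} Γ^m_{θ θ}
  = (0) - (-1) + (-1) - (0) = 0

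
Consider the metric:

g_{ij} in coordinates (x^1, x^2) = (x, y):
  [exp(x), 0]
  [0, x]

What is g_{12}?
With x^1 = x, x^2 = y, g_{12} = g_{xy} is the row-1, column-2 entry of the matrix.
g_{12} = 0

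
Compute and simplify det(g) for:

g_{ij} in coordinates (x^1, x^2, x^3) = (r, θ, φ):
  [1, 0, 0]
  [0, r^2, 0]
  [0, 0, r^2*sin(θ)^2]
Diagonal metric: det(g) = g_{11}·g_{22}·g_{33}
= (1)·(r^2)·(r^2*sin(θ)^2)
det(g) = r^4*sin(θ)^2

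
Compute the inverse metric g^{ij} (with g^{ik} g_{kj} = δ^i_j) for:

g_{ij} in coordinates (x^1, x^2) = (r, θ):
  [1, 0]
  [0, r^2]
The metric is diagonal, so g^{ij} is diagonal with entries 1/g_{ii}: diag(1, 1/(r^2)).
g^{ij}:
  [1, 0]
  [0, 1/r^2]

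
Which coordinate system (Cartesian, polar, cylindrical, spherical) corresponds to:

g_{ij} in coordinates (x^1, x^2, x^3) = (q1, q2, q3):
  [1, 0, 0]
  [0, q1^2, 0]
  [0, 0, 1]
The line element ds^2 = dq1^2 + q1^2 dq2^2 + dq3^2 is dr^2 + r^2 dθ^2 + dz^2 with q1 = r, q2 = θ, q3 = z.
cylindrical coordinates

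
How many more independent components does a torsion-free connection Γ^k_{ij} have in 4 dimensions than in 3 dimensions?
Independent components in n dimensions: n × n(n+1)/2 = n^2(n+1)/2.
4D: 4 × 10 = 40
3D: 3 × 6 = 18
Difference = 40 - 18 = 22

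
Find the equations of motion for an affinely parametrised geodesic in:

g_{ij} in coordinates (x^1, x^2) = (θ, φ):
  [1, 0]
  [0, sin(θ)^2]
Geodesic equation: d^2x^k/dλ^2 + Γ^k_{ij} (dx^i/dλ)(dx^j/dλ) = 0.
Non-zero Christoffel symbols:
Γ^θ_{φ φ} = -sin(2*θ)/2
Γ^φ_{θ φ} = 1/tan(θ)
Substituting (the symmetric pair Γ^k_{ij}, Γ^k_{ji} combines into a factor 2):
d^2θ/dλ^2 - (sin(2*θ)/2) (dφ/dλ)^2 = 0
d^2φ/dλ^2 + (2/tan(θ)) (dθ/dλ)(dφ/dλ) = 0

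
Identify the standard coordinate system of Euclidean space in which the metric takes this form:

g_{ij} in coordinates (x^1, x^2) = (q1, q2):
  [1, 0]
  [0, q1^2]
The line element ds^2 = dq1^2 + q1^2 dq2^2 is dr^2 + r^2 dθ^2 with q1 = r, q2 = θ.
polar coordinates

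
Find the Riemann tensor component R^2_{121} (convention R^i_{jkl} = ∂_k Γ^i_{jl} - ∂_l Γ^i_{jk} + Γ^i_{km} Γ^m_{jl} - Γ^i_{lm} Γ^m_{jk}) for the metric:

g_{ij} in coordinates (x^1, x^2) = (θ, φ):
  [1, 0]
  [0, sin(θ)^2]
Non-zero Christoffel symbols (Γ^k_{ij} = Γ^k_{ji}):
Γ^θ_{φ φ} = -sin(2*θ)/2
Γ^φ_{θ φ} = 1/tan(θ)
R^φ_{θ φ θ} = ∂_φ Γ^φ_{θ θ} - ∂_θ Γ^φ_{θ φ} + Γ^φ_{φ m} Γ^m_{θ θ} - Γ^φ_{θ m} Γ^m_{θ φ}
  = (0) - (-1/sin(θ)^2) + (0) - (1/tan(θ)^2) = 1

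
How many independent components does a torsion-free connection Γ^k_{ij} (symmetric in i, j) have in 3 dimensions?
Γ^k_{ij} has n choices for the upper index and n(n+1)/2 independent symmetric lower index pairs.
Total = 3 × 3×4/2 = 3 × 6 = 18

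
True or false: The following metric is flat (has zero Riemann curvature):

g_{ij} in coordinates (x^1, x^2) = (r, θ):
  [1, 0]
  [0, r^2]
Non-zero Christoffel symbols:
Γ^r_{θ θ} = -r
Γ^θ_{r θ} = 1/r
Ricci tensor: R_{rr} = 0, R_{rθ} = 0, R_{θθ} = 0
All R_{ij} vanish; in 2 dimensions the Riemann tensor is fully determined by the Ricci tensor, so R^i_{jkl} = 0: the metric is flat (curvilinear coordinates on flat space).
True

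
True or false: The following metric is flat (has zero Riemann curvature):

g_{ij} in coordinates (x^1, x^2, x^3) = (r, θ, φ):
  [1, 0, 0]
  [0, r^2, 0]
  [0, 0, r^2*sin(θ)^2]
Non-zero Christoffel symbols:
Γ^r_{θ θ} = -r
Γ^r_{φ φ} = -r*sin(θ)^2
Γ^θ_{r θ} = 1/r
Γ^θ_{φ φ} = -sin(2*θ)/2
Γ^φ_{r φ} = 1/r
Γ^φ_{θ φ} = 1/tan(θ)
Ricci tensor: R_{rr} = 0, R_{rθ} = 0, R_{rφ} = 0, R_{θθ} = 0, R_{θφ} = 0, R_{φφ} = 0
All R_{ij} vanish; in 3 dimensions the Riemann tensor is fully determined by the Ricci tensor, so R^i_{jkl} = 0: the metric is flat (curvilinear coordinates on flat space).
True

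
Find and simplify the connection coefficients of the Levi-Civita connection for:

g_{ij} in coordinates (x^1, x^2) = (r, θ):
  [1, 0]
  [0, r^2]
Using Γ^k_{ij} = (1/2) g^{km} (∂_i g_{mj} + ∂_j g_{mi} - ∂_m g_{ij}); the metric is diagonal, so only the m = k term contributes.
Non-zero symbols (using the symmetry Γ^k_{ij} = Γ^k_{ji}):
Γ^r_{θ θ} = (1/2) g^{rr} (∂_θ g_{rθ} + ∂_θ g_{rθ} - ∂_r g_{θθ}) = (1/2)(1)((0) + (0) - (2*r)) = -r
Γ^θ_{r θ} = (1/2) g^{θθ} (∂_r g_{θθ} + ∂_θ g_{θr} - ∂_θ g_{rθ}) = (1/2)(1/r^2)((2*r) + (0) - (0)) = 1/r
All other Christoffel symbols are zero.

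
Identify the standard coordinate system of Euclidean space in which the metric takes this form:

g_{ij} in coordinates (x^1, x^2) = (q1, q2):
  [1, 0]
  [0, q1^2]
The line element ds^2 = dq1^2 + q1^2 dq2^2 is dr^2 + r^2 dθ^2 with q1 = r, q2 = θ.
polar coordinates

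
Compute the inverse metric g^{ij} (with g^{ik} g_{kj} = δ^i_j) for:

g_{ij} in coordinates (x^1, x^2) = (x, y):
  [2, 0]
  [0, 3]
The metric is diagonal, so g^{ij} is diagonal with entries 1/g_{ii}: diag(1/2, 1/3).
g^{ij}:
  [1/2, 0]
  [0, 1/3]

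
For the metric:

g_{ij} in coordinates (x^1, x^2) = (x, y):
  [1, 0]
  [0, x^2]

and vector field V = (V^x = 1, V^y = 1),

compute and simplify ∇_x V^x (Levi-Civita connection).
Non-zero Christoffel symbols:
Γ^x_{y y} = -x
Γ^y_{x y} = 1/x
∇_x V^x = ∂_x V^x + Γ^x_{x j} V^j
  = (0) + (0)(1) + (0)(1)
  = 0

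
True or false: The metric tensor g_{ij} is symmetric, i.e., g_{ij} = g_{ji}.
By definition the metric is a symmetric bilinear form, g_{ij} = g_{ji}.
True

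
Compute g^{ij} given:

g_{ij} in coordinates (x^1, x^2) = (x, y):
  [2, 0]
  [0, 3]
The metric is diagonal, so g^{ij} is diagonal with entries 1/g_{ii}: diag(1/2, 1/3).
g^{ij}:
  [1/2, 0]
  [0, 1/3]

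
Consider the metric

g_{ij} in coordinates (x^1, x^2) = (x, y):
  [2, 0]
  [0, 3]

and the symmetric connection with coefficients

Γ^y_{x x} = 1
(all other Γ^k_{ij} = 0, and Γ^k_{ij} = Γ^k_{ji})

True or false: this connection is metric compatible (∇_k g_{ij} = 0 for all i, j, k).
Using ∇_k g_{ij} = ∂_k g_{ij} - Γ^m_{ki} g_{mj} - Γ^m_{kj} g_{im}:
∇_x g_{xy} = (0) - (3) - (0) = -3 ≠ 0
So the connection is not metric compatible (it is not the Levi-Civita connection).
False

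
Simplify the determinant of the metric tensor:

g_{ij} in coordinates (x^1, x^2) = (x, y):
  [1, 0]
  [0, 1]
For a 2×2 metric: det(g) = g_{11}·g_{22} - g_{12}·g_{21}
= (1)·(1) - (0)·(0)
= 1 - 0
det(g) = 1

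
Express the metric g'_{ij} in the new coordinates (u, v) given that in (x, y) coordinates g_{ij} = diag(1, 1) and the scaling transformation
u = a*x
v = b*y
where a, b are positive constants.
Invert the transformation: x = u/a, y = v/b
g'_{ij} = (∂x^k/∂x'^i)(∂x^l/∂x'^j) g_{kl}; with g_{kl} = δ_{kl} this is Σ_k (∂x^k/∂x'^i)(∂x^k/∂x'^j).
Jacobian: ∂x/∂u = 1/a, ∂x/∂v = 0, ∂y/∂u = 0, ∂y/∂v = 1/b
g'_{uu} = (1/a)(1/a) + (0)(0) = 1/a^2
g'_{uv} = (1/a)(0) + (0)(1/b) = 0
g'_{vv} = (0)(0) + (1/b)(1/b) = 1/b^2
g'_{ij} = diag(1/a^2, 1/b^2)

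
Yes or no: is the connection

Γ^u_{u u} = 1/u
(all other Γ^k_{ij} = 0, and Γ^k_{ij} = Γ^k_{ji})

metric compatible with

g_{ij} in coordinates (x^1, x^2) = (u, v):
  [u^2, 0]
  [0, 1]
Using ∇_k g_{ij} = ∂_k g_{ij} - Γ^m_{ki} g_{mj} - Γ^m_{kj} g_{im}:
e.g. ∇_u g_{uu} = (2*u) - (u) - (u) = 0
Every component ∇_k g_{ij} vanishes: the connection is metric compatible.
Yes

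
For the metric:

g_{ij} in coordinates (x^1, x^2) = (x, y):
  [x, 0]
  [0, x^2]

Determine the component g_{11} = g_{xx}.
With x^1 = x, x^2 = y, g_{11} = g_{xx} is the row-1, column-1 entry of the matrix.
g_{11} = x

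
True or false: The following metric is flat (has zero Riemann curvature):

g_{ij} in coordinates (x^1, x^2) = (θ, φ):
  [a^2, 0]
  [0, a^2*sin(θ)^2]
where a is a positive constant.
Non-zero Christoffel symbols:
Γ^θ_{φ φ} = -sin(2*θ)/2
Γ^φ_{θ φ} = 1/tan(θ)
Ricci tensor: R_{θθ} = 1, R_{θφ} = 0, R_{φφ} = sin(θ)^2
The Ricci tensor is non-zero, so the Riemann tensor is non-zero: not flat.
False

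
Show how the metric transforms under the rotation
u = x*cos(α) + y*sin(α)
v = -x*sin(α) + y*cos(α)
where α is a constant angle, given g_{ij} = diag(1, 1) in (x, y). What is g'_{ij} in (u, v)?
Invert the transformation: x = u*cos(α) - v*sin(α), y = u*sin(α) + v*cos(α)
g'_{ij} = (∂x^k/∂x'^i)(∂x^l/∂x'^j) g_{kl}; with g_{kl} = δ_{kl} this is Σ_k (∂x^k/∂x'^i)(∂x^k/∂x'^j).
Jacobian: ∂x/∂u = cos(α), ∂x/∂v = -sin(α), ∂y/∂u = sin(α), ∂y/∂v = cos(α)
g'_{uu} = (cos(α))(cos(α)) + (sin(α))(sin(α)) = 1
g'_{uv} = (cos(α))(-sin(α)) + (sin(α))(cos(α)) = 0
g'_{vv} = (-sin(α))(-sin(α)) + (cos(α))(cos(α)) = 1
g'_{ij} = diag(1, 1)
The Euclidean metric is invariant under rotations.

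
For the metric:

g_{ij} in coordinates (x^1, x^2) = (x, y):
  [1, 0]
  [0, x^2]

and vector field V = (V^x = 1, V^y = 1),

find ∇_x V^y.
Non-zero Christoffel symbols:
Γ^x_{y y} = -x
Γ^y_{x y} = 1/x
∇_x V^y = ∂_x V^y + Γ^y_{x j} V^j
  = (0) + (0)(1) + (1/x)(1)
  = 1/x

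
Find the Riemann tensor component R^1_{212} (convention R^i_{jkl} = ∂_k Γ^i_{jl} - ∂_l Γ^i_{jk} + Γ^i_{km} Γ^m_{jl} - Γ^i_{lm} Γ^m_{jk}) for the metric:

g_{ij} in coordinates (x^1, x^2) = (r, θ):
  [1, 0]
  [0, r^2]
Non-zero Christoffel symbols (Γ^k_{ij} = Γ^k_{ji}):
Γ^r_{θ θ} = -r
Γ^θ_{r θ} = 1/r
R^r_{θ r θ} = ∂_r Γ^r_{θ θ} - ∂_θ Γ^r_{θ r} + Γ^r_{r m} Γ^m_{θ θ} - Γ^r_{θ m} Γ^m_{θ r}
  = (-1) - (0) + (0) - (-1) = 0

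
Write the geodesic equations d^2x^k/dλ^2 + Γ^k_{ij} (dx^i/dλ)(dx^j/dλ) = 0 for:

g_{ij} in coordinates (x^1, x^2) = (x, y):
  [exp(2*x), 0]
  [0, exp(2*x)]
Geodesic equation: d^2x^k/dλ^2 + Γ^k_{ij} (dx^i/dλ)(dx^j/dλ) = 0.
Non-zero Christoffel symbols:
Γ^x_{x x} = 1
Γ^x_{y y} = -1
Γ^y_{x y} = 1
Substituting (the symmetric pair Γ^k_{ij}, Γ^k_{ji} combines into a factor 2):
d^2x/dλ^2 + (dx/dλ)^2 - (dy/dλ)^2 = 0
d^2y/dλ^2 + 2 (dx/dλ)(dy/dλ) = 0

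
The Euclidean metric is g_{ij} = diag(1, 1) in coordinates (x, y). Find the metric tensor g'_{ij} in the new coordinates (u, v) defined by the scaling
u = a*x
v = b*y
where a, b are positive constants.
Invert the transformation: x = u/a, y = v/b
g'_{ij} = (∂x^k/∂x'^i)(∂x^l/∂x'^j) g_{kl}; with g_{kl} = δ_{kl} this is Σ_k (∂x^k/∂x'^i)(∂x^k/∂x'^j).
Jacobian: ∂x/∂u = 1/a, ∂x/∂v = 0, ∂y/∂u = 0, ∂y/∂v = 1/b
g'_{uu} = (1/a)(1/a) + (0)(0) = 1/a^2
g'_{uv} = (1/a)(0) + (0)(1/b) = 0
g'_{vv} = (0)(0) + (1/b)(1/b) = 1/b^2
g'_{ij} = diag(1/a^2, 1/b^2)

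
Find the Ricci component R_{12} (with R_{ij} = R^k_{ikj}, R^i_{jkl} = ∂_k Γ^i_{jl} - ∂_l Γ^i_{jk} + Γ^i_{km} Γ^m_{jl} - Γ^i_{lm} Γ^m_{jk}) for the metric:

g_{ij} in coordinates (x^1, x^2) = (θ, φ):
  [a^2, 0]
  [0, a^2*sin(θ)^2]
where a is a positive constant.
Non-zero Christoffel symbols (Γ^k_{ij} = Γ^k_{ji}):
Γ^θ_{φ φ} = -sin(2*θ)/2
Γ^φ_{θ φ} = 1/tan(θ)
R^θ_{θ θ φ} = 0 (a repeated index in an antisymmetric pair)
R^φ_{θ φ φ} = 0 (a repeated index in an antisymmetric pair)
R_{θφ} = R^θ_{θ θ φ} + R^φ_{θ φ φ} = (0) + (0) = 0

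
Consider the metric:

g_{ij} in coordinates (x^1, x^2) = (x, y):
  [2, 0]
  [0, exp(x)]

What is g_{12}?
With x^1 = x, x^2 = y, g_{12} = g_{xy} is the row-1, column-2 entry of the matrix.
g_{12} = 0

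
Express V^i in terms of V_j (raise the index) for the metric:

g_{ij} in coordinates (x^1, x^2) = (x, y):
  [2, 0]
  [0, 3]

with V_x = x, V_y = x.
Inverse metric (diagonal): g^{xx} = 1/2, g^{yy} = 1/3
V^i = g^{ij} V_j:
V^x = (1/2)(x) + (0)(x) = x/2
V^y = (0)(x) + (1/3)(x) = x/3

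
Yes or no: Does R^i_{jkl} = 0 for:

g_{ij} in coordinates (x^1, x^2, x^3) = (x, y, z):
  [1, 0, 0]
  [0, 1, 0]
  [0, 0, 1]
All metric components are constant, so every Christoffel symbol vanishes and R^i_{jkl} = 0.
Yes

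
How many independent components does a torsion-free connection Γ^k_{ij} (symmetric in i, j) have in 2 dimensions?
Γ^k_{ij} has n choices for the upper index and n(n+1)/2 independent symmetric lower index pairs.
Total = 2 × 2×3/2 = 2 × 3 = 6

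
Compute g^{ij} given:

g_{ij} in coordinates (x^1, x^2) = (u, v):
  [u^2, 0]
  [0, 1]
The metric is diagonal, so g^{ij} is diagonal with entries 1/g_{ii}: diag(1/(u^2), 1).
g^{ij}:
  [1/u^2, 0]
  [0, 1]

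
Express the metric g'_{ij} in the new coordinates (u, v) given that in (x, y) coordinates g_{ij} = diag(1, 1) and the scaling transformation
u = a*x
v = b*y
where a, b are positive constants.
Invert the transformation: x = u/a, y = v/b
g'_{ij} = (∂x^k/∂x'^i)(∂x^l/∂x'^j) g_{kl}; with g_{kl} = δ_{kl} this is Σ_k (∂x^k/∂x'^i)(∂x^k/∂x'^j).
Jacobian: ∂x/∂u = 1/a, ∂x/∂v = 0, ∂y/∂u = 0, ∂y/∂v = 1/b
g'_{uu} = (1/a)(1/a) + (0)(0) = 1/a^2
g'_{uv} = (1/a)(0) + (0)(1/b) = 0
g'_{vv} = (0)(0) + (1/b)(1/b) = 1/b^2
g'_{ij} = diag(1/a^2, 1/b^2)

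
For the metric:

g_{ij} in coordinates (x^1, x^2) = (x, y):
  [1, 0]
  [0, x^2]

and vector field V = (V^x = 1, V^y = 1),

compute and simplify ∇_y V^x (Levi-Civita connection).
Non-zero Christoffel symbols:
Γ^x_{y y} = -x
Γ^y_{x y} = 1/x
∇_y V^x = ∂_y V^x + Γ^x_{y j} V^j
  = (0) + (0)(1) + (-x)(1)
  = -x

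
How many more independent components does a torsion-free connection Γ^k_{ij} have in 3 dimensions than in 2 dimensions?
Independent components in n dimensions: n × n(n+1)/2 = n^2(n+1)/2.
3D: 3 × 6 = 18
2D: 2 × 3 = 6
Difference = 18 - 6 = 12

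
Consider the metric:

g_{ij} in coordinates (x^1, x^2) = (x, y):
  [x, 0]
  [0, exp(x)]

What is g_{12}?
With x^1 = x, x^2 = y, g_{12} = g_{xy} is the row-1, column-2 entry of the matrix.
g_{12} = 0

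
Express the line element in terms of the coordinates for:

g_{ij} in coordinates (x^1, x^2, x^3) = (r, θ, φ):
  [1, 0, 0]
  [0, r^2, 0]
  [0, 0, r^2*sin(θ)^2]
ds^2 = g_{ij} dx^i dx^j; only the non-zero components contribute.
ds^2 = dr^2 + r^2 dθ^2 + r^2*sin(θ)^2 dφ^2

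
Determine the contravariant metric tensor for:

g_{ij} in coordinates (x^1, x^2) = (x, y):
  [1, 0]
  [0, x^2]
The metric is diagonal, so g^{ij} is diagonal with entries 1/g_{ii}: diag(1, 1/(x^2)).
g^{ij}:
  [1, 0]
  [0, 1/x^2]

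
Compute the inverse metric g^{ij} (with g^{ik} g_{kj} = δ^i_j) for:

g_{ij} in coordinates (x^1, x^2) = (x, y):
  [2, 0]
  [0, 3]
The metric is diagonal, so g^{ij} is diagonal with entries 1/g_{ii}: diag(1/2, 1/3).
g^{ij}:
  [1/2, 0]
  [0, 1/3]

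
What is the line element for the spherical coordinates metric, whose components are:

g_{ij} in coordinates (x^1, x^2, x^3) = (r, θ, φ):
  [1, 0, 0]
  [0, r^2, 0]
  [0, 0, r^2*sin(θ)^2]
ds^2 = g_{ij} dx^i dx^j; only the non-zero components contribute.
ds^2 = dr^2 + r^2 dθ^2 + r^2*sin(θ)^2 dφ^2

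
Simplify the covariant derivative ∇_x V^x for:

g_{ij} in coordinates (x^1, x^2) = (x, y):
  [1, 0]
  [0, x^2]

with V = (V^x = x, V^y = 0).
Non-zero Christoffel symbols:
Γ^x_{y y} = -x
Γ^y_{x y} = 1/x
∇_x V^x = ∂_x V^x + Γ^x_{x j} V^j
  = (1) + (0)(x) + (0)(0)
  = 1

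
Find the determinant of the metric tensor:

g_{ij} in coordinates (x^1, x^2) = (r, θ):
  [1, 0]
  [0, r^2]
For a 2×2 metric: det(g) = g_{11}·g_{22} - g_{12}·g_{21}
= (1)·(r^2) - (0)·(0)
= r^2 - 0
det(g) = r^2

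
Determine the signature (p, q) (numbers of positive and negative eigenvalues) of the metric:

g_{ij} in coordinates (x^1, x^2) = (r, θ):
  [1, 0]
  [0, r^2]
The metric is diagonal, so its eigenvalues are the diagonal entries: 1, r^2 (at a generic point, where coordinate-dependent entries are positive).
2 positive, 0 negative.
(2, 0) - Riemannian (positive definite)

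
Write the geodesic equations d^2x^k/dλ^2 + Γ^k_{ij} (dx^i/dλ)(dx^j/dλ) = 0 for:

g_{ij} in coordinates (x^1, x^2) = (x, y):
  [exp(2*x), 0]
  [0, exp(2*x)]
Geodesic equation: d^2x^k/dλ^2 + Γ^k_{ij} (dx^i/dλ)(dx^j/dλ) = 0.
Non-zero Christoffel symbols:
Γ^x_{x x} = 1
Γ^x_{y y} = -1
Γ^y_{x y} = 1
Substituting (the symmetric pair Γ^k_{ij}, Γ^k_{ji} combines into a factor 2):
d^2x/dλ^2 + (dx/dλ)^2 - (dy/dλ)^2 = 0
d^2y/dλ^2 + 2 (dx/dλ)(dy/dλ) = 0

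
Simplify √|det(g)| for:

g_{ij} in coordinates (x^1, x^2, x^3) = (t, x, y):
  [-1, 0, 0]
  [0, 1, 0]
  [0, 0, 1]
det(g) = -1
√|det(g)| = 1
Volume element: dV = 1 dt dx dy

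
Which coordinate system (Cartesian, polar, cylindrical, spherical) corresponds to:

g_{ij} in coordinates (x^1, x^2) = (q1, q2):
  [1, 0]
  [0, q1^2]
The line element ds^2 = dq1^2 + q1^2 dq2^2 is dr^2 + r^2 dθ^2 with q1 = r, q2 = θ.
polar coordinates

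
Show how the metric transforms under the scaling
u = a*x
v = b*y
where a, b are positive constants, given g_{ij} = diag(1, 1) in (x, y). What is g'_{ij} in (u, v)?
Invert the transformation: x = u/a, y = v/b
g'_{ij} = (∂x^k/∂x'^i)(∂x^l/∂x'^j) g_{kl}; with g_{kl} = δ_{kl} this is Σ_k (∂x^k/∂x'^i)(∂x^k/∂x'^j).
Jacobian: ∂x/∂u = 1/a, ∂x/∂v = 0, ∂y/∂u = 0, ∂y/∂v = 1/b
g'_{uu} = (1/a)(1/a) + (0)(0) = 1/a^2
g'_{uv} = (1/a)(0) + (0)(1/b) = 0
g'_{vv} = (0)(0) + (1/b)(1/b) = 1/b^2
g'_{ij} = diag(1/a^2, 1/b^2)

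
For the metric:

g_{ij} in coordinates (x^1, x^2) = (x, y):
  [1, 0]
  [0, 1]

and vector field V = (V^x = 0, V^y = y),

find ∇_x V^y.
All Christoffel symbols are zero.
∇_x V^y = ∂_x V^y + Γ^y_{x j} V^j
  = (0) + (0)(0) + (0)(y)
  = 0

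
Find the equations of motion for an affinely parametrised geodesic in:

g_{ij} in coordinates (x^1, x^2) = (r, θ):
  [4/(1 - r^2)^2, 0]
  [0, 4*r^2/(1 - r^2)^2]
Geodesic equation: d^2x^k/dλ^2 + Γ^k_{ij} (dx^i/dλ)(dx^j/dλ) = 0.
Non-zero Christoffel symbols:
Γ^r_{r r} = 2*r/(1 - r^2)
Γ^r_{θ θ} = (r^3 + r)/(r^2 - 1)
Γ^θ_{r θ} = (-r^2 - 1)/(r^3 - r)
Substituting (the symmetric pair Γ^k_{ij}, Γ^k_{ji} combines into a factor 2):
d^2r/dλ^2 + (2*r/(1 - r^2)) (dr/dλ)^2 + ((r^3 + r)/(r^2 - 1)) (dθ/dλ)^2 = 0
d^2θ/dλ^2 + ((-2*r^2 - 2)/(r^3 - r)) (dr/dλ)(dθ/dλ) = 0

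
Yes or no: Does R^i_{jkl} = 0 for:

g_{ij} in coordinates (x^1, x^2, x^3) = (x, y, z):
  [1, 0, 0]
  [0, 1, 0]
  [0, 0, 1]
All metric components are constant, so every Christoffel symbol vanishes and R^i_{jkl} = 0.
Yes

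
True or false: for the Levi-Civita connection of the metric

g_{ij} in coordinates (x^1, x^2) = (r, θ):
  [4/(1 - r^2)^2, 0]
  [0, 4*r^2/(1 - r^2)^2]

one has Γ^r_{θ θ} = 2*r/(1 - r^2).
Γ^r_{θ θ} = (1/2) g^{rr} (∂_θ g_{rθ} + ∂_θ g_{rθ} - ∂_r g_{θθ}) = (1/2)((1 - r^2)^2/4)((0) + (0) - (-8*(r^3 + r)/(r^2 - 1)^3)) = (r^3 + r)/(r^2 - 1)
This differs from the proposed value 2*r/(1 - r^2).
False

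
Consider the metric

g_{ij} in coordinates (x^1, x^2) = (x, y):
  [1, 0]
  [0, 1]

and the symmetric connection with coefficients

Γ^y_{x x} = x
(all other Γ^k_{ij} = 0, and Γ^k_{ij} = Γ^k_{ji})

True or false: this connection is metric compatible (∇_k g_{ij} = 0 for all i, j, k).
Using ∇_k g_{ij} = ∂_k g_{ij} - Γ^m_{ki} g_{mj} - Γ^m_{kj} g_{im}:
∇_x g_{xy} = (0) - (x) - (0) = -x ≠ 0
So the connection is not metric compatible (it is not the Levi-Civita connection).
False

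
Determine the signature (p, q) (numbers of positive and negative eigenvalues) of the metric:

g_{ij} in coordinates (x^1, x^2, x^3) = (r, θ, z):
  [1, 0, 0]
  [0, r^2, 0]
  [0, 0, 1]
The metric is diagonal, so its eigenvalues are the diagonal entries: 1, r^2, 1 (at a generic point, where coordinate-dependent entries are positive).
3 positive, 0 negative.
(3, 0) - Riemannian (positive definite)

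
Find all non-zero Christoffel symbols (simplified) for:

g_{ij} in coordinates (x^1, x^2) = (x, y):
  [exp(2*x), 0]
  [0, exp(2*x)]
Using Γ^k_{ij} = (1/2) g^{km} (∂_i g_{mj} + ∂_j g_{mi} - ∂_m g_{ij}); the metric is diagonal, so only the m = k term contributes.
Non-zero symbols (using the symmetry Γ^k_{ij} = Γ^k_{ji}):
Γ^x_{x x} = (1/2) g^{xx} (∂_x g_{xx} + ∂_x g_{xx} - ∂_x g_{xx}) = (1/2)(exp(-2*x))((2*exp(2*x)) + (2*exp(2*x)) - (2*exp(2*x))) = 1
Γ^x_{y y} = (1/2) g^{xx} (∂_y g_{xy} + ∂_y g_{xy} - ∂_x g_{yy}) = (1/2)(exp(-2*x))((0) + (0) - (2*exp(2*x))) = -1
Γ^y_{x y} = (1/2) g^{yy} (∂_x g_{yy} + ∂_y g_{yx} - ∂_y g_{xy}) = (1/2)(exp(-2*x))((2*exp(2*x)) + (0) - (0)) = 1
All other Christoffel symbols are zero.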